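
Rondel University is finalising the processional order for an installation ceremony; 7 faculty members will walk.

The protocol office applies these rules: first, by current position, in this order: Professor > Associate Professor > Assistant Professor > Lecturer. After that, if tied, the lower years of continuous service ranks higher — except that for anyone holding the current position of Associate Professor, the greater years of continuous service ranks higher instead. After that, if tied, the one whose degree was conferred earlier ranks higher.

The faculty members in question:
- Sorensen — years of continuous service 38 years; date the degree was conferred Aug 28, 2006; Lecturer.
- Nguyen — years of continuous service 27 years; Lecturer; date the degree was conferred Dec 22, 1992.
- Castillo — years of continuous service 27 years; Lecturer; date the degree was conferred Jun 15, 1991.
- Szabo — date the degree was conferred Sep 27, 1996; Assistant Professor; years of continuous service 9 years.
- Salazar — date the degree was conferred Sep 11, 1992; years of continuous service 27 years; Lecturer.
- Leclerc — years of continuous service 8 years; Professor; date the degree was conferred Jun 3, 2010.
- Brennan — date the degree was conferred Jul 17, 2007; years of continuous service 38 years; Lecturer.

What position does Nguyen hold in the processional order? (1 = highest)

By current position: Leclerc (Professor); then Szabo (Assistant Professor); then Castillo, Salazar, Nguyen, Sorensen and Brennan (Lecturer).
Among Castillo, Salazar, Nguyen, Sorensen and Brennan, by years of continuous service (lower first): Castillo, Salazar and Nguyen (27 years) before Sorensen and Brennan (38 years).
Among Castillo, Salazar and Nguyen, by date the degree was conferred (earlier first): Castillo (Jun 15, 1991) before Salazar (Sep 11, 1992) before Nguyen (Dec 22, 1992).
Among Sorensen and Brennan, by date the degree was conferred (earlier first): Sorensen (Aug 28, 2006) before Brennan (Jul 17, 2007).
Order: Leclerc, Szabo, Castillo, Salazar, Nguyen, Sorensen, Brennan. So position 5.

5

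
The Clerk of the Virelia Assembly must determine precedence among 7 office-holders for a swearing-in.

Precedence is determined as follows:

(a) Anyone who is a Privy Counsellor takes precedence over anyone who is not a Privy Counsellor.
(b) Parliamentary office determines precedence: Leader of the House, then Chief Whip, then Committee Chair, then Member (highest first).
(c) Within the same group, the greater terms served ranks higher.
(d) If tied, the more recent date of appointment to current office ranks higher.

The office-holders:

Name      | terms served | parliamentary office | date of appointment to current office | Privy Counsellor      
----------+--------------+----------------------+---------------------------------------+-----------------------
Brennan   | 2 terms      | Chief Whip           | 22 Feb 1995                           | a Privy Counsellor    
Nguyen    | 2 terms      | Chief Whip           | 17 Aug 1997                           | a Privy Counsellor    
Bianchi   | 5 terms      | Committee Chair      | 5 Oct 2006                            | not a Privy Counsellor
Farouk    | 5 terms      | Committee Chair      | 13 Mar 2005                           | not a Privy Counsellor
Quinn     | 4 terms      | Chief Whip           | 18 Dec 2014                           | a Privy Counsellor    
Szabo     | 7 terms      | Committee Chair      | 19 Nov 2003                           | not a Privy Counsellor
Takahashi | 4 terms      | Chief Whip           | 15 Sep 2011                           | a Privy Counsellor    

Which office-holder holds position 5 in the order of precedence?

By the first rule: Quinn, Takahashi, Nguyen and Brennan (each a Privy Counsellor); then Szabo, Bianchi and Farouk (each not a Privy Counsellor).
Quinn, Takahashi, Nguyen and Brennan are each Chief Whip, so the next rule applies.
Among Quinn, Takahashi, Nguyen and Brennan, by terms served (higher first): Quinn and Takahashi (4 terms) before Nguyen and Brennan (2 terms).
Among Quinn and Takahashi, by date of appointment to current office (later first): Quinn (18 Dec 2014) before Takahashi (15 Sep 2011).
Among Nguyen and Brennan, by date of appointment to current office (later first): Nguyen (17 Aug 1997) before Brennan (22 Feb 1995).
Szabo, Bianchi and Farouk are each Committee Chair, so the next rule applies.
Among Szabo, Bianchi and Farouk, by terms served (higher first): Szabo (7 terms) before Bianchi and Farouk (5 terms).
Among Bianchi and Farouk, by date of appointment to current office (later first): Bianchi (5 Oct 2006) before Farouk (13 Mar 2005).
Order: Quinn, Takahashi, Nguyen, Brennan, Szabo, Bianchi, Farouk.

Szabo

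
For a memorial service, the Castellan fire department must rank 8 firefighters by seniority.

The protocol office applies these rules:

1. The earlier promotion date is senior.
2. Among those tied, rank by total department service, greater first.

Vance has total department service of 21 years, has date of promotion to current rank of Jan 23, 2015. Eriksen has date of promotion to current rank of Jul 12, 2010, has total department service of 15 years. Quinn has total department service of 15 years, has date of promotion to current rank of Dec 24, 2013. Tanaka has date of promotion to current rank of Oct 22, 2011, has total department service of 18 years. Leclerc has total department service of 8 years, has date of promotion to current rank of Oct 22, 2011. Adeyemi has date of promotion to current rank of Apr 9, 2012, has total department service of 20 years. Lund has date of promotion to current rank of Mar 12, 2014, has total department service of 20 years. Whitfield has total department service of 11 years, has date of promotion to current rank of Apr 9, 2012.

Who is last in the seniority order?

By date of promotion to current rank (earlier first): Eriksen (Jul 12, 2010); then Tanaka and Leclerc (both Oct 22, 2011); then Adeyemi and Whitfield (both Apr 9, 2012); then Quinn (Dec 24, 2013); then Lund (Mar 12, 2014); then Vance (Jan 23, 2015).
Among Tanaka and Leclerc, by total department service (higher first): Tanaka (18 years) before Leclerc (8 years).
Among Adeyemi and Whitfield, by total department service (higher first): Adeyemi (20 years) before Whitfield (11 years).
Order: Eriksen, Tanaka, Leclerc, Adeyemi, Whitfield, Quinn, Lund, Vance.

Vance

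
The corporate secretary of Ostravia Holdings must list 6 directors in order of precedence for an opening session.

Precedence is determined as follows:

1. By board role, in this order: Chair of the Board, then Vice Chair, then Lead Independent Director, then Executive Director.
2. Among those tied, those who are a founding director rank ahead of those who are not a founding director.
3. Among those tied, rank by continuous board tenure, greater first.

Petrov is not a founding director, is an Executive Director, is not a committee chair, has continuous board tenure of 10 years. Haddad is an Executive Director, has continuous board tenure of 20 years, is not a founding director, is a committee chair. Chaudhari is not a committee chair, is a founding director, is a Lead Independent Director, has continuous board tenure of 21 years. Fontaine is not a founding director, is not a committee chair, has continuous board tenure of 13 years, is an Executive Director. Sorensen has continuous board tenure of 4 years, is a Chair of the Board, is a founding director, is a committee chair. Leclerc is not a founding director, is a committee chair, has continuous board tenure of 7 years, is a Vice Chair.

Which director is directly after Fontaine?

By board role: Sorensen (Chair of the Board); then Leclerc (Vice Chair); then Chaudhari (Lead Independent Director); then Haddad, Fontaine and Petrov (Executive Director).
Haddad, Fontaine and Petrov are each not a founding director, so the next rule applies.
Among Haddad, Fontaine and Petrov, by continuous board tenure (higher first): Haddad (20 years) before Fontaine (13 years) before Petrov (10 years).
Order: Sorensen, Leclerc, Chaudhari, Haddad, Fontaine, Petrov.

Petrov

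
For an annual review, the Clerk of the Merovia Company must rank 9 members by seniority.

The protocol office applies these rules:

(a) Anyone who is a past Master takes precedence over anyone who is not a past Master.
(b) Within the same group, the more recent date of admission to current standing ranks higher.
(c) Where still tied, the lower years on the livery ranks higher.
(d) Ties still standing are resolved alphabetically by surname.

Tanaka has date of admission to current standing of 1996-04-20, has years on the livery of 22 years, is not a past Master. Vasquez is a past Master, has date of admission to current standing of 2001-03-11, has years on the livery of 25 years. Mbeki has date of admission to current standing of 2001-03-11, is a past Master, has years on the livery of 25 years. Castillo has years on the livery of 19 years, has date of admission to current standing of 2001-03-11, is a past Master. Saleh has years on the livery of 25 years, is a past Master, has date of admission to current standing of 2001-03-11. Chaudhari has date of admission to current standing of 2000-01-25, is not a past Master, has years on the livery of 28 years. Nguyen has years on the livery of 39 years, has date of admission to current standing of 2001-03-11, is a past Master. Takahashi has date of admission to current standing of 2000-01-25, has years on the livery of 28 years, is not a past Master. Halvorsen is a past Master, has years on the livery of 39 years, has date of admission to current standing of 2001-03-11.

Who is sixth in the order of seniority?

Nguyen

By the first rule: Castillo, Mbeki, Saleh, Vasquez, Halvorsen and Nguyen (each a past Master); then Chaudhari, Takahashi and Tanaka (each not a past Master).
Castillo, Mbeki, Saleh, Vasquez, Halvorsen and Nguyen all have date of admission to current standing 2001-03-11, so the next rule applies.
Among Castillo, Mbeki, Saleh, Vasquez, Halvorsen and Nguyen, by years on the livery (lower first): Castillo (19 years) before Mbeki, Saleh and Vasquez (25 years) before Halvorsen and Nguyen (39 years).
Among Mbeki, Saleh and Vasquez, alphabetically by surname: Mbeki before Saleh before Vasquez.
Among Halvorsen and Nguyen, alphabetically by surname: Halvorsen before Nguyen.
Among Chaudhari, Takahashi and Tanaka, by date of admission to current standing (later first): Chaudhari and Takahashi (2000-01-25) before Tanaka (1996-04-20).
Chaudhari and Takahashi both have years on the livery 28 years, so the next rule applies.
Among Chaudhari and Takahashi, alphabetically by surname: Chaudhari before Takahashi.
Order: Castillo, Mbeki, Saleh, Vasquez, Halvorsen, Nguyen, Chaudhari, Takahashi, Tanaka.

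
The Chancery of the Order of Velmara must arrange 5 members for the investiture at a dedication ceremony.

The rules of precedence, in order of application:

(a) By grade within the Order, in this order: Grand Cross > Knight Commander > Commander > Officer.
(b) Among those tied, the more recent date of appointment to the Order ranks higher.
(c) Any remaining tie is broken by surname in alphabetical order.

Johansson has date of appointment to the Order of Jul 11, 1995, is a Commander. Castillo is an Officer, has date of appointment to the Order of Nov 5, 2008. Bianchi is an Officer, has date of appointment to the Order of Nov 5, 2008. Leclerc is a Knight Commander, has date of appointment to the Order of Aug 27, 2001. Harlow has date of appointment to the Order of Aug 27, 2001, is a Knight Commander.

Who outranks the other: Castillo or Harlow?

By grade within the Order: Harlow and Leclerc (Knight Commander); then Johansson (Commander); then Bianchi and Castillo (Officer).
Harlow and Leclerc both have date of appointment to the Order Aug 27, 2001, so the next rule applies.
Among Harlow and Leclerc, alphabetically by surname: Harlow before Leclerc.
Bianchi and Castillo both have date of appointment to the Order Nov 5, 2008, so the next rule applies.
Among Bianchi and Castillo, alphabetically by surname: Bianchi before Castillo.
So Harlow takes precedence.

Harlow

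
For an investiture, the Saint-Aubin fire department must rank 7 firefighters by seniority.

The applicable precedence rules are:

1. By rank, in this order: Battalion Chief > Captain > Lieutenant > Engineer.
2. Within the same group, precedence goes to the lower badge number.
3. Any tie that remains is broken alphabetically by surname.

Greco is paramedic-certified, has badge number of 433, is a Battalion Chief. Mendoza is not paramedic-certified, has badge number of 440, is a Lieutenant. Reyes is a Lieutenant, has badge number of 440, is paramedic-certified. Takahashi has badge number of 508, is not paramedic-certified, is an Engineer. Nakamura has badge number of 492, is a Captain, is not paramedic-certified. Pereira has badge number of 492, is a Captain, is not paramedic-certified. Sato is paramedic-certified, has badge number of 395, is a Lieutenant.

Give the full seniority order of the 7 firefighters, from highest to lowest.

Greco, Nakamura, Pereira, Sato, Mendoza, Reyes, Takahashi

By rank: Greco (Battalion Chief); then Nakamura and Pereira (Captain); then Sato, Mendoza and Reyes (Lieutenant); then Takahashi (Engineer).
Nakamura and Pereira both have badge number 492, so the next rule applies.
Among Nakamura and Pereira, alphabetically by surname: Nakamura before Pereira.
Among Sato, Mendoza and Reyes, by badge number (lower first): Sato (395) before Mendoza and Reyes (440).
Among Mendoza and Reyes, alphabetically by surname: Mendoza before Reyes.
Full order: Greco, Nakamura, Pereira, Sato, Mendoza, Reyes, Takahashi.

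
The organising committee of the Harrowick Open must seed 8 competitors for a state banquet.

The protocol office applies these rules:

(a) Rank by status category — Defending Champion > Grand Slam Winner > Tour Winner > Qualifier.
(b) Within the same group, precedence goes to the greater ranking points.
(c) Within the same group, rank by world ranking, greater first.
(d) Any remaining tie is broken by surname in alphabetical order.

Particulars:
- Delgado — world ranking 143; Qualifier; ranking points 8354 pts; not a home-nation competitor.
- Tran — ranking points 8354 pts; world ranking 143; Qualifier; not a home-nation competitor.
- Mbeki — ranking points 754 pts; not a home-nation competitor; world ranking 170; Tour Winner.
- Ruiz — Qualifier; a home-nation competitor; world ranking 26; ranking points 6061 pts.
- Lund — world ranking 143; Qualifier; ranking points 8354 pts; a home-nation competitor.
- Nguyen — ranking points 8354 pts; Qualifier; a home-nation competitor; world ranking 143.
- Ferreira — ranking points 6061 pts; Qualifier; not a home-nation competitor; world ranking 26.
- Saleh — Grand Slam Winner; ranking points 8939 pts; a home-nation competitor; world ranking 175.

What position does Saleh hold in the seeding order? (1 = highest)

1

By status category: Saleh (Grand Slam Winner); then Mbeki (Tour Winner); then Delgado, Lund, Nguyen, Tran, Ferreira and Ruiz (Qualifier).
Among Delgado, Lund, Nguyen, Tran, Ferreira and Ruiz, by ranking points (higher first): Delgado, Lund, Nguyen and Tran (8354 pts) before Ferreira and Ruiz (6061 pts).
Delgado, Lund, Nguyen and Tran all have world ranking 143, so the next rule applies.
Among Delgado, Lund, Nguyen and Tran, alphabetically by surname: Delgado before Lund before Nguyen before Tran.
Ferreira and Ruiz both have world ranking 26, so the next rule applies.
Among Ferreira and Ruiz, alphabetically by surname: Ferreira before Ruiz.
Order: Saleh, Mbeki, Delgado, Lund, Nguyen, Tran, Ferreira, Ruiz. So position 1.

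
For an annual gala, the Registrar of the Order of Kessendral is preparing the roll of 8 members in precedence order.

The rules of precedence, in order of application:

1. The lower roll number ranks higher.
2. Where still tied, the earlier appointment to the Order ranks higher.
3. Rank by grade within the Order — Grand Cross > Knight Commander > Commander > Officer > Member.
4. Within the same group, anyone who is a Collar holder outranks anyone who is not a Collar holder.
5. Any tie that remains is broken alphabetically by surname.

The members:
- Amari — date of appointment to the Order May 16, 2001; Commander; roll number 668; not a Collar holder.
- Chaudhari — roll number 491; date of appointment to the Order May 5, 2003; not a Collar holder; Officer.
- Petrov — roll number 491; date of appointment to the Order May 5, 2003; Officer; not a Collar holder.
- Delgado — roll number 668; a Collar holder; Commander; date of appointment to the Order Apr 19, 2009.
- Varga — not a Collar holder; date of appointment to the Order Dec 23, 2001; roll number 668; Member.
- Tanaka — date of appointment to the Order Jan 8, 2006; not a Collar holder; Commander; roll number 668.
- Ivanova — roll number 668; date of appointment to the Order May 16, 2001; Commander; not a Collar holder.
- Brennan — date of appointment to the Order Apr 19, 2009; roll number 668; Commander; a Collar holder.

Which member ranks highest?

Chaudhari

By roll number (lower first): Chaudhari and Petrov (both 491); then Amari, Ivanova, Varga, Tanaka, Brennan and Delgado (each 668).
Chaudhari and Petrov both have date of appointment to the Order May 5, 2003, so the next rule applies.
Chaudhari and Petrov are each Officer, so the next rule applies.
Chaudhari and Petrov are each not a Collar holder, so the next rule applies.
Among Chaudhari and Petrov, alphabetically by surname: Chaudhari before Petrov.
Among Amari, Ivanova, Varga, Tanaka, Brennan and Delgado, by date of appointment to the Order (earlier first): Amari and Ivanova (May 16, 2001) before Varga (Dec 23, 2001) before Tanaka (Jan 8, 2006) before Brennan and Delgado (Apr 19, 2009).
Amari and Ivanova are each Commander, so the next rule applies.
Amari and Ivanova are each not a Collar holder, so the next rule applies.
Among Amari and Ivanova, alphabetically by surname: Amari before Ivanova.
Brennan and Delgado are each Commander, so the next rule applies.
Brennan and Delgado are each a Collar holder, so the next rule applies.
Among Brennan and Delgado, alphabetically by surname: Brennan before Delgado.
Order: Chaudhari, Petrov, Amari, Ivanova, Varga, Tanaka, Brennan, Delgado.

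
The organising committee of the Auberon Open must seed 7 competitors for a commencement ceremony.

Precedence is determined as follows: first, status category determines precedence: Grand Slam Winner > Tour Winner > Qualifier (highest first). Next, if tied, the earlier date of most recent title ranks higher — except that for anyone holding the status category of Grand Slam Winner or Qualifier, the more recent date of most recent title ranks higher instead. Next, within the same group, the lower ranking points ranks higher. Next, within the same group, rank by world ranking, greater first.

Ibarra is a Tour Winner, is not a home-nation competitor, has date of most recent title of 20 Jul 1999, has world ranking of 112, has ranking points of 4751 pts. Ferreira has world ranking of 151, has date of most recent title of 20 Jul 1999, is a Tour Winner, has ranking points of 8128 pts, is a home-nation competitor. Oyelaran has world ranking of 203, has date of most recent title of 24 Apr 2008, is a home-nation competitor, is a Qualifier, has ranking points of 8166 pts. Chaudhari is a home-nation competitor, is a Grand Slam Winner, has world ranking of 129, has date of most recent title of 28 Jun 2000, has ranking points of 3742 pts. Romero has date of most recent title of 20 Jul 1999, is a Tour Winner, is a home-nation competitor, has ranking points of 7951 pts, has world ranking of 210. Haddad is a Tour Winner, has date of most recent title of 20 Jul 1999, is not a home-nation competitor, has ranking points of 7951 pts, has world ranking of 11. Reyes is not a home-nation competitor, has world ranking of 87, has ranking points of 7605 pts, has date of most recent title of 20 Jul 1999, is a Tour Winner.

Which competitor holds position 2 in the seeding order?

Ibarra

By status category: Chaudhari (Grand Slam Winner); then Ibarra, Reyes, Romero, Haddad and Ferreira (Tour Winner); then Oyelaran (Qualifier).
Ibarra, Reyes, Romero, Haddad and Ferreira all have date of most recent title 20 Jul 1999, so the next rule applies.
Among Ibarra, Reyes, Romero, Haddad and Ferreira, by ranking points (lower first): Ibarra (4751 pts) before Reyes (7605 pts) before Romero and Haddad (7951 pts) before Ferreira (8128 pts).
Among Romero and Haddad, by world ranking (higher first): Romero (210) before Haddad (11).
Order: Chaudhari, Ibarra, Reyes, Romero, Haddad, Ferreira, Oyelaran.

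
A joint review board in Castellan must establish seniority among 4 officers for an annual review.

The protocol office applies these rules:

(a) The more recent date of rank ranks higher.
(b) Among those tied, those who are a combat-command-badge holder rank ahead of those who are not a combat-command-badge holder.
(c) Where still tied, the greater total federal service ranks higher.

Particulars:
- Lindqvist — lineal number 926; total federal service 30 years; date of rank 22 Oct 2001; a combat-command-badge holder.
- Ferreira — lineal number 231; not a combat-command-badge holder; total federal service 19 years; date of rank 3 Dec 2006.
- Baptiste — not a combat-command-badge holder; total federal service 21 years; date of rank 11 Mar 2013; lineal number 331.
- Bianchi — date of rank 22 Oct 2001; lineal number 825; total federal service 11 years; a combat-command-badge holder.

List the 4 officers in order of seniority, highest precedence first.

By date of rank (later first): Baptiste (11 Mar 2013); then Ferreira (3 Dec 2006); then Lindqvist and Bianchi (both 22 Oct 2001).
Lindqvist and Bianchi are each a combat-command-badge holder, so the next rule applies.
Among Lindqvist and Bianchi, by total federal service (higher first): Lindqvist (30 years) before Bianchi (11 years).
Full order: Baptiste, Ferreira, Lindqvist, Bianchi.

Baptiste, Ferreira, Lindqvist, Bianchi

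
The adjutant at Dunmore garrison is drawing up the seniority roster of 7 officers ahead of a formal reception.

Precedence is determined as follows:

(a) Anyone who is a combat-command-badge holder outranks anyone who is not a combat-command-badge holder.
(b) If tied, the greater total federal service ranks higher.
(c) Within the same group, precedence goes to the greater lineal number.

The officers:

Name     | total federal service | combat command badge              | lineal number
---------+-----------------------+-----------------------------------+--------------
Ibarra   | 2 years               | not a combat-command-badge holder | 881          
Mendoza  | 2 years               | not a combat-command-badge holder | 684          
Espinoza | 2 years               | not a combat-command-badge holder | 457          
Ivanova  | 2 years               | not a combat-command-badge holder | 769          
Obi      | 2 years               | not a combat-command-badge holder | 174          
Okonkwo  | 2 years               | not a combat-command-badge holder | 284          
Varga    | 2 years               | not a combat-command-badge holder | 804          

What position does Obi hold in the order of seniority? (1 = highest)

7

By the first rule: Ibarra, Varga, Ivanova, Mendoza, Espinoza, Okonkwo and Obi (each not a combat-command-badge holder).
Ibarra, Varga, Ivanova, Mendoza, Espinoza, Okonkwo and Obi all have total federal service 2 years, so the next rule applies.
Among Ibarra, Varga, Ivanova, Mendoza, Espinoza, Okonkwo and Obi, by lineal number (higher first): Ibarra (881) before Varga (804) before Ivanova (769) before Mendoza (684) before Espinoza (457) before Okonkwo (284) before Obi (174).
Order: Ibarra, Varga, Ivanova, Mendoza, Espinoza, Okonkwo, Obi. So position 7.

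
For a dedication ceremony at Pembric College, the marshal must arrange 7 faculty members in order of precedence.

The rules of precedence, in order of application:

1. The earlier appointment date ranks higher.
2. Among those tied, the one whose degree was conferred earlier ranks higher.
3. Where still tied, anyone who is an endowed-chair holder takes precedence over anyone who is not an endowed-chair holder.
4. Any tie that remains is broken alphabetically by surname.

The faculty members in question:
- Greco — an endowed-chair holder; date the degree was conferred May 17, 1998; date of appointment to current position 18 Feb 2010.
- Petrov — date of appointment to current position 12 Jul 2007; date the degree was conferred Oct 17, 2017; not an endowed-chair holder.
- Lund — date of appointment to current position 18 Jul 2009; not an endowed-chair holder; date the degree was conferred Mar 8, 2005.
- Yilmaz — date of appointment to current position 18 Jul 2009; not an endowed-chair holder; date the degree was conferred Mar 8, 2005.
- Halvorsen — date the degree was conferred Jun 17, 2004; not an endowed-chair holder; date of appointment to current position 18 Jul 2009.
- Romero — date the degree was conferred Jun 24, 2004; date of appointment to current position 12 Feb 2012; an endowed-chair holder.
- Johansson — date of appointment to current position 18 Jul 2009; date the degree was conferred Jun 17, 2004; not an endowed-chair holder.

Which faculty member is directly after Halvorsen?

By date of appointment to current position (earlier first): Petrov (12 Jul 2007); then Halvorsen, Johansson, Lund and Yilmaz (each 18 Jul 2009); then Greco (18 Feb 2010); then Romero (12 Feb 2012).
Among Halvorsen, Johansson, Lund and Yilmaz, by date the degree was conferred (earlier first): Halvorsen and Johansson (Jun 17, 2004) before Lund and Yilmaz (Mar 8, 2005).
Halvorsen and Johansson are each not an endowed-chair holder, so the next rule applies.
Among Halvorsen and Johansson, alphabetically by surname: Halvorsen before Johansson.
Lund and Yilmaz are each not an endowed-chair holder, so the next rule applies.
Among Lund and Yilmaz, alphabetically by surname: Lund before Yilmaz.
Order: Petrov, Halvorsen, Johansson, Lund, Yilmaz, Greco, Romero.

Johansson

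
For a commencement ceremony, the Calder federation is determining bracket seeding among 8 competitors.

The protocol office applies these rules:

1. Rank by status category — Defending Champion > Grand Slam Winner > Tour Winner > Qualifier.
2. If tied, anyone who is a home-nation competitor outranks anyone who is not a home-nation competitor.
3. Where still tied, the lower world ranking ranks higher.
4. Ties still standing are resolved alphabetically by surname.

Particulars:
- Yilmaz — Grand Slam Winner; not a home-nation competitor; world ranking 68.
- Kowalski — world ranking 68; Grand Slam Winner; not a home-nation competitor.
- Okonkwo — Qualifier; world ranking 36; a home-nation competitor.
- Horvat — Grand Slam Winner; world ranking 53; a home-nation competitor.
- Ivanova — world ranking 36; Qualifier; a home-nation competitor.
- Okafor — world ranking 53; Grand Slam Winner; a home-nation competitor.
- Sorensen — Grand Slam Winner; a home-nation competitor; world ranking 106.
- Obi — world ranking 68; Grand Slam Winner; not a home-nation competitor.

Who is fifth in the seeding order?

Obi

By status category: Horvat, Okafor, Sorensen, Kowalski, Obi and Yilmaz (Grand Slam Winner); then Ivanova and Okonkwo (Qualifier).
Among Horvat, Okafor, Sorensen, Kowalski, Obi and Yilmaz, a home-nation competitor before not a home-nation competitor: Horvat, Okafor and Sorensen (a home-nation competitor) before Kowalski, Obi and Yilmaz (not a home-nation competitor).
Among Horvat, Okafor and Sorensen, by world ranking (lower first): Horvat and Okafor (53) before Sorensen (106).
Among Horvat and Okafor, alphabetically by surname: Horvat before Okafor.
Kowalski, Obi and Yilmaz all have world ranking 68, so the next rule applies.
Among Kowalski, Obi and Yilmaz, alphabetically by surname: Kowalski before Obi before Yilmaz.
Ivanova and Okonkwo are each a home-nation competitor, so the next rule applies.
Ivanova and Okonkwo both have world ranking 36, so the next rule applies.
Among Ivanova and Okonkwo, alphabetically by surname: Ivanova before Okonkwo.
Order: Horvat, Okafor, Sorensen, Kowalski, Obi, Yilmaz, Ivanova, Okonkwo.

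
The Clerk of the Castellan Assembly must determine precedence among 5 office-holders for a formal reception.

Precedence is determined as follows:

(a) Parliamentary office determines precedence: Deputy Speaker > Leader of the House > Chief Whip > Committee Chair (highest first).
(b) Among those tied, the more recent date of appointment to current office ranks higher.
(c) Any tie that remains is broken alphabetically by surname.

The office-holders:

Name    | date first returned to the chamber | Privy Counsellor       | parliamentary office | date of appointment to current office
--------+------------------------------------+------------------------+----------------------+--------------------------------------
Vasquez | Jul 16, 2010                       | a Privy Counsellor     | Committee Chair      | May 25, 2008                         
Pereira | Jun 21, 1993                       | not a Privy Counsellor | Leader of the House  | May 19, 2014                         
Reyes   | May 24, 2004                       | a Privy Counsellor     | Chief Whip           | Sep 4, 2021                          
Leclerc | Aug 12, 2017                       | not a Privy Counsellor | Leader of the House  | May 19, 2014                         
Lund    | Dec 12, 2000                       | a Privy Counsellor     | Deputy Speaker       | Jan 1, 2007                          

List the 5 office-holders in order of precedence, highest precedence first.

By parliamentary office: Lund (Deputy Speaker); then Leclerc and Pereira (Leader of the House); then Reyes (Chief Whip); then Vasquez (Committee Chair).
Leclerc and Pereira both have date of appointment to current office May 19, 2014, so the next rule applies.
Among Leclerc and Pereira, alphabetically by surname: Leclerc before Pereira.
Full order: Lund, Leclerc, Pereira, Reyes, Vasquez.

Lund, Leclerc, Pereira, Reyes, Vasquez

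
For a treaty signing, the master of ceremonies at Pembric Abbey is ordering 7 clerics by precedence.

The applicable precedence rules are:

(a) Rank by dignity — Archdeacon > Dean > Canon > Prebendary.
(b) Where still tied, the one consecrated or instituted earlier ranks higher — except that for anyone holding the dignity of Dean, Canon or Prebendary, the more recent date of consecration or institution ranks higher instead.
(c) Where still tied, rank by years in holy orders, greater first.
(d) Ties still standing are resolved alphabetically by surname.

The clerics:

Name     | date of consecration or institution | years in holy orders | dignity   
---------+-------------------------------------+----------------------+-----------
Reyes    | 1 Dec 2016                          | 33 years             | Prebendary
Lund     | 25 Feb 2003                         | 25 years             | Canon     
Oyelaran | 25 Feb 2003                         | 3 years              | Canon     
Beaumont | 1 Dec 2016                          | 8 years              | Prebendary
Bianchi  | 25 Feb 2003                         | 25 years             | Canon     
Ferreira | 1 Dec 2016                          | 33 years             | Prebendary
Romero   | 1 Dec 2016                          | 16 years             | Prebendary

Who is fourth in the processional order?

By dignity: Bianchi, Lund and Oyelaran (Canon); then Ferreira, Reyes, Romero and Beaumont (Prebendary).
Bianchi, Lund and Oyelaran all have date of consecration or institution 25 Feb 2003, so the next rule applies.
Among Bianchi, Lund and Oyelaran, by years in holy orders (higher first): Bianchi and Lund (25 years) before Oyelaran (3 years).
Among Bianchi and Lund, alphabetically by surname: Bianchi before Lund.
Ferreira, Reyes, Romero and Beaumont all have date of consecration or institution 1 Dec 2016, so the next rule applies.
Among Ferreira, Reyes, Romero and Beaumont, by years in holy orders (higher first): Ferreira and Reyes (33 years) before Romero (16 years) before Beaumont (8 years).
Among Ferreira and Reyes, alphabetically by surname: Ferreira before Reyes.
Order: Bianchi, Lund, Oyelaran, Ferreira, Reyes, Romero, Beaumont.

Ferreira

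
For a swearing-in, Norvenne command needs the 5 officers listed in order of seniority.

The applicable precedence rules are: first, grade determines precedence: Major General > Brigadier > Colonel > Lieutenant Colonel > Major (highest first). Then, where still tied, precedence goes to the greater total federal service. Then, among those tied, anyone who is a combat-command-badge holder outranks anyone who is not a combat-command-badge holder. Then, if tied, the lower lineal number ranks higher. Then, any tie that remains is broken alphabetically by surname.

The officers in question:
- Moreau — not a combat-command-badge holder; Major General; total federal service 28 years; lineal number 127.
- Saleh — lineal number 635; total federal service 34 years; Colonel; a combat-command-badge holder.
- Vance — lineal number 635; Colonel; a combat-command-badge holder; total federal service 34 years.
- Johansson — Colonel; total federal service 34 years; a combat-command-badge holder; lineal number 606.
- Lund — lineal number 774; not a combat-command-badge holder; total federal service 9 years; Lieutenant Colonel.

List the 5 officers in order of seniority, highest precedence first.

By grade: Moreau (Major General); then Johansson, Saleh and Vance (Colonel); then Lund (Lieutenant Colonel).
Johansson, Saleh and Vance all have total federal service 34 years, so the next rule applies.
Johansson, Saleh and Vance are each a combat-command-badge holder, so the next rule applies.
Among Johansson, Saleh and Vance, by lineal number (lower first): Johansson (606) before Saleh and Vance (635).
Among Saleh and Vance, alphabetically by surname: Saleh before Vance.
Full order: Moreau, Johansson, Saleh, Vance, Lund.

Moreau, Johansson, Saleh, Vance, Lund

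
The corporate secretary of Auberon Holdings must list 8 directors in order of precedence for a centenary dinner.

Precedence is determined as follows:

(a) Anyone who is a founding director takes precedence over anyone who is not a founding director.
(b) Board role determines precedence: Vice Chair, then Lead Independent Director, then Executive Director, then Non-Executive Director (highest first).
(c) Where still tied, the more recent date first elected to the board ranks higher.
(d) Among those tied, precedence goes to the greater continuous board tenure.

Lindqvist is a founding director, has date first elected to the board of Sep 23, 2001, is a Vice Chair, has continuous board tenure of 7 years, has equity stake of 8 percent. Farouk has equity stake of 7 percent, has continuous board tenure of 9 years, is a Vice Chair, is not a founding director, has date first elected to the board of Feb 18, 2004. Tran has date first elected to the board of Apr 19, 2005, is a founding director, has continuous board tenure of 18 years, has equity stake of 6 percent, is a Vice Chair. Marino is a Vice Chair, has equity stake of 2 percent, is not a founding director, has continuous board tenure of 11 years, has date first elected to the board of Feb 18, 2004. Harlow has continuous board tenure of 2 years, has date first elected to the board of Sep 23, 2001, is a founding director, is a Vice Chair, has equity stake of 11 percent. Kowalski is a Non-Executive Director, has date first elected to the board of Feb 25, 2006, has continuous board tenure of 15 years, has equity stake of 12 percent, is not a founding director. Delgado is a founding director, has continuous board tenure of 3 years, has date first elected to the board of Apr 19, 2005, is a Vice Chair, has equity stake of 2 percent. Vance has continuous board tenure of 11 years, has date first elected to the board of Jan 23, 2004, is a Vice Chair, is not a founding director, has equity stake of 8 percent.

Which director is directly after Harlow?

Marino

By the first rule: Tran, Delgado, Lindqvist and Harlow (each a founding director); then Marino, Farouk, Vance and Kowalski (each not a founding director).
Tran, Delgado, Lindqvist and Harlow are each Vice Chair, so the next rule applies.
Among Tran, Delgado, Lindqvist and Harlow, by date first elected to the board (later first): Tran and Delgado (Apr 19, 2005) before Lindqvist and Harlow (Sep 23, 2001).
Among Tran and Delgado, by continuous board tenure (higher first): Tran (18 years) before Delgado (3 years).
Among Lindqvist and Harlow, by continuous board tenure (higher first): Lindqvist (7 years) before Harlow (2 years).
Among Marino, Farouk, Vance and Kowalski, by board role: Marino, Farouk and Vance (Vice Chair) before Kowalski (Non-Executive Director).
Among Marino, Farouk and Vance, by date first elected to the board (later first): Marino and Farouk (Feb 18, 2004) before Vance (Jan 23, 2004).
Among Marino and Farouk, by continuous board tenure (higher first): Marino (11 years) before Farouk (9 years).
Order: Tran, Delgado, Lindqvist, Harlow, Marino, Farouk, Vance, Kowalski.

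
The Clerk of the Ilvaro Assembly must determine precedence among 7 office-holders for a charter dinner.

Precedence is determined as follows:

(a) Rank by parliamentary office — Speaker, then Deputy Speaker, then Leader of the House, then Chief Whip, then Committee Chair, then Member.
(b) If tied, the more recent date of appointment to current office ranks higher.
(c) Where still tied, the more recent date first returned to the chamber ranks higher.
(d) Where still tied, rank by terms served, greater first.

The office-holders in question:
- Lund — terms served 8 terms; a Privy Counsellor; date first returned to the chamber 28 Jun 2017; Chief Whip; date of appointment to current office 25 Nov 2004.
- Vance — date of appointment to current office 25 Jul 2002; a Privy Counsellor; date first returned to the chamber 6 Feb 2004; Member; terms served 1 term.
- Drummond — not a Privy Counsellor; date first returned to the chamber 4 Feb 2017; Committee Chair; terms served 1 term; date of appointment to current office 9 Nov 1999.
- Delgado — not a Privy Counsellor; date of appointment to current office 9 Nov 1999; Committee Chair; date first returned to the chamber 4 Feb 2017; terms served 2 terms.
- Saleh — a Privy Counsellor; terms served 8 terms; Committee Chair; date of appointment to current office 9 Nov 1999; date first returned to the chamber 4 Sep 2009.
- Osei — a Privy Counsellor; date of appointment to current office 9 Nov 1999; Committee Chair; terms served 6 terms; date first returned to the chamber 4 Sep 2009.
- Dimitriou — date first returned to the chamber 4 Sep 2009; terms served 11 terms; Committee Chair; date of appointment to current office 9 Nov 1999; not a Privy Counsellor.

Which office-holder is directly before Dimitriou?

By parliamentary office: Lund (Chief Whip); then Delgado, Drummond, Dimitriou, Saleh and Osei (Committee Chair); then Vance (Member).
Delgado, Drummond, Dimitriou, Saleh and Osei all have date of appointment to current office 9 Nov 1999, so the next rule applies.
Among Delgado, Drummond, Dimitriou, Saleh and Osei, by date first returned to the chamber (later first): Delgado and Drummond (4 Feb 2017) before Dimitriou, Saleh and Osei (4 Sep 2009).
Among Delgado and Drummond, by terms served (higher first): Delgado (2 terms) before Drummond (1 term).
Among Dimitriou, Saleh and Osei, by terms served (higher first): Dimitriou (11 terms) before Saleh (8 terms) before Osei (6 terms).
Order: Lund, Delgado, Drummond, Dimitriou, Saleh, Osei, Vance.

Drummond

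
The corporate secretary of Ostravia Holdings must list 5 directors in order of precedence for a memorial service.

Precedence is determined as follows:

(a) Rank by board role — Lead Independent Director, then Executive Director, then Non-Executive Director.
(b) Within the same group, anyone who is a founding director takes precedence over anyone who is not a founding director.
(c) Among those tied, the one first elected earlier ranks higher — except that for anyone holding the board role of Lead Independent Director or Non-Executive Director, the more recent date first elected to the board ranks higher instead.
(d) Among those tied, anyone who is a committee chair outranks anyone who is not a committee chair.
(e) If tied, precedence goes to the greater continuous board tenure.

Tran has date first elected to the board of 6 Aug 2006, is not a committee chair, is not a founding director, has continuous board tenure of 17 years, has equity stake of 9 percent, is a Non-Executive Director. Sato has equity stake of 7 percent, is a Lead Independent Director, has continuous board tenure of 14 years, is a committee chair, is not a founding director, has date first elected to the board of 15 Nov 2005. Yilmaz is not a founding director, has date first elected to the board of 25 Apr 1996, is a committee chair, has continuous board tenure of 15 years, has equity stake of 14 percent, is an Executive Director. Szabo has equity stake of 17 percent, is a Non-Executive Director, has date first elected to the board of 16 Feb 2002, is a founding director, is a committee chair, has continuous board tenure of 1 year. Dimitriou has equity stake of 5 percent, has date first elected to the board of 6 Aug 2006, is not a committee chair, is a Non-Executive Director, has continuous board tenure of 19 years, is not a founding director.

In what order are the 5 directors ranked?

Sato, Yilmaz, Szabo, Dimitriou, Tran

By board role: Sato (Lead Independent Director); then Yilmaz (Executive Director); then Szabo, Dimitriou and Tran (Non-Executive Director).
Among Szabo, Dimitriou and Tran, a founding director before not a founding director: Szabo (a founding director) before Dimitriou and Tran (not a founding director).
Dimitriou and Tran both have date first elected to the board 6 Aug 2006, so the next rule applies.
Dimitriou and Tran are each not a committee chair, so the next rule applies.
Among Dimitriou and Tran, by continuous board tenure (higher first): Dimitriou (19 years) before Tran (17 years).
Full order: Sato, Yilmaz, Szabo, Dimitriou, Tran.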